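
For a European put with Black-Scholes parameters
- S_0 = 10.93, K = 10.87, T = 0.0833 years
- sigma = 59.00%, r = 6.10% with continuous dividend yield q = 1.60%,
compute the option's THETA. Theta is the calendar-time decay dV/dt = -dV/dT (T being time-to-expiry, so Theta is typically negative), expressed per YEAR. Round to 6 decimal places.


Answer: Theta = -4.147521

Derivation:
d1 = 0.1394812752; d2 = -0.0308029872
phi(d1) = 0.3950803780; exp(-qT) = 0.9986680878; exp(-rT) = 0.9949315880
Theta = -S*exp(-qT)*phi(d1)*sigma/(2*sqrt(T)) + r*K*exp(-rT)*N(-d2) - q*S*exp(-qT)*N(-d1)
N(-d1) = 0.4445349258; N(-d2) = 0.5122866709; sqrt(T) = 0.2886173938
Term 1 = -10.9300 * 0.9986680878 * 0.3950803780 * 0.5900 / (2 * 0.2886173938) = -4.4078449576
Term 2 = 0.0610 * 10.8700 * 0.9949315880 * 0.5122866709 = 0.3379602749
Term 3 = -0.0160 * 10.9300 * 0.9986680878 * 0.4445349258 = -0.0776367246
Theta = -4.4078449576 + (0.3379602749) + (-0.0776367246) = -4.147521


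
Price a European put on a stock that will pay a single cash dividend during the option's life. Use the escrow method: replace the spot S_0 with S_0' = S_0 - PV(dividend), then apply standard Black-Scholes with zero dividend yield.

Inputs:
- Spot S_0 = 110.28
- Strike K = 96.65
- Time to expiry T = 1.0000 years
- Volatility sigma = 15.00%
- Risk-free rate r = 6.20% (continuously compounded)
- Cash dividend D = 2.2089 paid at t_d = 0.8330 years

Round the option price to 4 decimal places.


Answer: Price = 0.8946

Derivation:
PV(D) = D * exp(-r * t_d) = 2.2089 * 0.94966499 = 2.09771499
S_0' = S_0 - PV(D) = 110.2800 - 2.09771499 = 108.18228501
d1 = (ln(S_0'/K) + (r + sigma^2/2)*T) / (sigma*sqrt(T)) = 1.23980949
d2 = d1 - sigma*sqrt(T) = 1.08980949
exp(-rT) = 0.93988289
N(-d1) = 0.10752293; N(-d2) = 0.13789854
P = K * exp(-rT) * N(-d2) - S_0' * N(-d1) = 96.6500 * 0.93988289 * 0.13789854 - 108.18228501 * 0.10752293 = 0.8946


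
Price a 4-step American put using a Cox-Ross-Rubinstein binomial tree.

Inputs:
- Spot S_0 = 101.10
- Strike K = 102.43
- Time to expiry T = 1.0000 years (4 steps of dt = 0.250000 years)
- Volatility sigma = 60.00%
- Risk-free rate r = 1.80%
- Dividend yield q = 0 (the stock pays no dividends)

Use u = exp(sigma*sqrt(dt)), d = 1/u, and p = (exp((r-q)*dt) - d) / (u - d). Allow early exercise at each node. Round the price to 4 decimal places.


Answer: Price = V(0,0) = 22.7584

Derivation:
dt = T/N = 0.250000
u = exp(sigma*sqrt(dt)) = 1.349859; d = 1/u = 0.740818
p = (exp((r-q)*dt) - d) / (u - d) = 0.432963
Discount per step: exp(-r*dt) = 0.995510
Stock lattice S(k, i) with i counting down-moves:
  k=0: S(0,0) = 101.1000
  k=1: S(1,0) = 136.4707; S(1,1) = 74.8967
  k=2: S(2,0) = 184.2162; S(2,1) = 101.1000; S(2,2) = 55.4849
  k=3: S(3,0) = 248.6659; S(3,1) = 136.4707; S(3,2) = 74.8967; S(3,3) = 41.1042
  k=4: S(4,0) = 335.6638; S(4,1) = 184.2162; S(4,2) = 101.1000; S(4,3) = 55.4849; S(4,4) = 30.4507
Terminal payoffs V(N, i) = max(K - S_T, 0):
  V(4,0) = 0.000000; V(4,1) = 0.000000; V(4,2) = 1.330000; V(4,3) = 46.945144; V(4,4) = 71.979265
Backward induction: V(k, i) = exp(-r*dt) * [p * V(k+1, i) + (1-p) * V(k+1, i+1)]; then take max(V_cont, immediate exercise) for American.
  V(3,0) = exp(-r*dt) * [p*0.000000 + (1-p)*0.000000] = 0.000000; exercise = 0.000000; V(3,0) = max -> 0.000000
  V(3,1) = exp(-r*dt) * [p*0.000000 + (1-p)*1.330000] = 0.750773; exercise = 0.000000; V(3,1) = max -> 0.750773
  V(3,2) = exp(-r*dt) * [p*1.330000 + (1-p)*46.945144] = 27.073378; exercise = 27.533278; V(3,2) = max -> 27.533278
  V(3,3) = exp(-r*dt) * [p*46.945144 + (1-p)*71.979265] = 60.865908; exercise = 61.325807; V(3,3) = max -> 61.325807
  V(2,0) = exp(-r*dt) * [p*0.000000 + (1-p)*0.750773] = 0.423805; exercise = 0.000000; V(2,0) = max -> 0.423805
  V(2,1) = exp(-r*dt) * [p*0.750773 + (1-p)*27.533278] = 15.865892; exercise = 1.330000; V(2,1) = max -> 15.865892
  V(2,2) = exp(-r*dt) * [p*27.533278 + (1-p)*61.325807] = 46.485244; exercise = 46.945144; V(2,2) = max -> 46.945144
  V(1,0) = exp(-r*dt) * [p*0.423805 + (1-p)*15.865892] = 9.138826; exercise = 0.000000; V(1,0) = max -> 9.138826
  V(1,1) = exp(-r*dt) * [p*15.865892 + (1-p)*46.945144] = 33.338622; exercise = 27.533278; V(1,1) = max -> 33.338622
  V(0,0) = exp(-r*dt) * [p*9.138826 + (1-p)*33.338622] = 22.758367; exercise = 1.330000; V(0,0) = max -> 22.758367


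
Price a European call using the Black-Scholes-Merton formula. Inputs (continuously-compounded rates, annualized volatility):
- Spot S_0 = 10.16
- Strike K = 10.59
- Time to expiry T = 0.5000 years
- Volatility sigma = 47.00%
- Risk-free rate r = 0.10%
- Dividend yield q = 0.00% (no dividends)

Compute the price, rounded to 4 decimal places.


Answer: Price = 1.1668

Derivation:
d1 = (ln(S/K) + (r - q + 0.5*sigma^2) * T) / (sigma * sqrt(T)) = 0.04294781
d2 = d1 - sigma * sqrt(T) = -0.28939238
exp(-rT) = 0.99950012; exp(-qT) = 1.00000000
C = S_0 * exp(-qT) * N(d1) - K * exp(-rT) * N(d2)
N(d1) = 0.51712843; N(d2) = 0.38614056
C = 10.1600 * 1.00000000 * 0.51712843 - 10.5900 * 0.99950012 * 0.38614056 = 1.1668


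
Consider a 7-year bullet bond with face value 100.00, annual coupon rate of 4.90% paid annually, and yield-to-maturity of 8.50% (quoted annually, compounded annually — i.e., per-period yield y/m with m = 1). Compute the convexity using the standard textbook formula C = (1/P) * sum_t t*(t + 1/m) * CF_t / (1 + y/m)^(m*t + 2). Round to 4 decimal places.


Answer: Convexity = 38.4594

Derivation:
Coupon per period c = face * coupon_rate / m = 4.900000
Periods per year m = 1; per-period yield y/m = 0.085000
Number of cashflows N = 7
Cashflows (t years, CF_t, discount factor 1/(1+y/m)^(m*t), PV):
  t = 1.0000: CF_t = 4.900000, DF = 0.921659, PV = 4.516129
  t = 2.0000: CF_t = 4.900000, DF = 0.849455, PV = 4.162331
  t = 3.0000: CF_t = 4.900000, DF = 0.782908, PV = 3.836250
  t = 4.0000: CF_t = 4.900000, DF = 0.721574, PV = 3.535714
  t = 5.0000: CF_t = 4.900000, DF = 0.665045, PV = 3.258723
  t = 6.0000: CF_t = 4.900000, DF = 0.612945, PV = 3.003431
  t = 7.0000: CF_t = 104.900000, DF = 0.564926, PV = 59.260774
Price P = sum_t PV_t = 81.573351
Convexity numerator sum_t t*(t + 1/m) * CF_t / (1+y/m)^(m*t + 2):
  t = 1.0000: term = 7.672499
  t = 2.0000: term = 21.214284
  t = 3.0000: term = 39.104671
  t = 4.0000: term = 60.068619
  t = 5.0000: term = 83.044174
  t = 6.0000: term = 107.153772
  t = 7.0000: term = 2819.005165
Convexity = (1/P) * sum = 3137.263184 / 81.573351 = 38.459413


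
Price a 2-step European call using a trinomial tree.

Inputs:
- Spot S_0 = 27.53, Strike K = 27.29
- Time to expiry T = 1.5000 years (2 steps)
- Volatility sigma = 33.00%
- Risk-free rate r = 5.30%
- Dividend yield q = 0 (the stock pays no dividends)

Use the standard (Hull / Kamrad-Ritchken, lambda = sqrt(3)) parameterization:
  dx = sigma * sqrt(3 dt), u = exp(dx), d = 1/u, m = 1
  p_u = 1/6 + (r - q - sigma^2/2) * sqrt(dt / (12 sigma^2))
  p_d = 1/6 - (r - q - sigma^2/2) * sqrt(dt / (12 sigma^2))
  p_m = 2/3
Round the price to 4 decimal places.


dt = T/N = 0.750000; dx = sigma*sqrt(3*dt) = 0.495000
u = exp(dx) = 1.640498; d = 1/u = 0.609571
p_u = 0.165568, p_m = 0.666667, p_d = 0.167765
Discount per step: exp(-r*dt) = 0.961030
Stock lattice S(k, j) with j the centered position index:
  k=0: S(0,+0) = 27.5300
  k=1: S(1,-1) = 16.7815; S(1,+0) = 27.5300; S(1,+1) = 45.1629
  k=2: S(2,-2) = 10.2295; S(2,-1) = 16.7815; S(2,+0) = 27.5300; S(2,+1) = 45.1629; S(2,+2) = 74.0897
Terminal payoffs V(N, j) = max(S_T - K, 0):
  V(2,-2) = 0.000000; V(2,-1) = 0.000000; V(2,+0) = 0.240000; V(2,+1) = 17.872917; V(2,+2) = 46.799685
Backward induction: V(k, j) = exp(-r*dt) * [p_u * V(k+1, j+1) + p_m * V(k+1, j) + p_d * V(k+1, j-1)]
  V(1,-1) = exp(-r*dt) * [p_u*0.240000 + p_m*0.000000 + p_d*0.000000] = 0.038188
  V(1,+0) = exp(-r*dt) * [p_u*17.872917 + p_m*0.240000 + p_d*0.000000] = 2.997631
  V(1,+1) = exp(-r*dt) * [p_u*46.799685 + p_m*17.872917 + p_d*0.240000] = 18.936206
  V(0,+0) = exp(-r*dt) * [p_u*18.936206 + p_m*2.997631 + p_d*0.038188] = 4.939750

Answer: Price = V(0,0) = 4.9398


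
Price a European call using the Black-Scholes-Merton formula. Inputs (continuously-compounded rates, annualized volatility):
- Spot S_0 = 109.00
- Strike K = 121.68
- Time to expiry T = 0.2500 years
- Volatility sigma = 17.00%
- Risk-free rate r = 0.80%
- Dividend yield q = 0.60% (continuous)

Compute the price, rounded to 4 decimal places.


Answer: Price = 0.4553

Derivation:
d1 = (ln(S/K) + (r - q + 0.5*sigma^2) * T) / (sigma * sqrt(T)) = -1.24628548
d2 = d1 - sigma * sqrt(T) = -1.33128548
exp(-rT) = 0.99800200; exp(-qT) = 0.99850112
C = S_0 * exp(-qT) * N(d1) - K * exp(-rT) * N(d2)
N(d1) = 0.10632980; N(d2) = 0.09154755
C = 109.0000 * 0.99850112 * 0.10632980 - 121.6800 * 0.99800200 * 0.09154755 = 0.4553


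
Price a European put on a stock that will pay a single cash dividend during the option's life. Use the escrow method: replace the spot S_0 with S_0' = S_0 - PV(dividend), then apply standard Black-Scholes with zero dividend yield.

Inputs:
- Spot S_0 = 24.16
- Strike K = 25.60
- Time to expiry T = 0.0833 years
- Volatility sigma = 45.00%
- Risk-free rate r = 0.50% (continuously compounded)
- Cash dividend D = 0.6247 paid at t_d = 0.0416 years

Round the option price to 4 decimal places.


Answer: Price = 2.5533

Derivation:
PV(D) = D * exp(-r * t_d) = 0.6247 * 0.99979202 = 0.62457008
S_0' = S_0 - PV(D) = 24.1600 - 0.62457008 = 23.53542992
d1 = (ln(S_0'/K) + (r + sigma^2/2)*T) / (sigma*sqrt(T)) = -0.57927351
d2 = d1 - sigma*sqrt(T) = -0.70915133
exp(-rT) = 0.99958359
N(-d1) = 0.71879768; N(-d2) = 0.76088471
P = K * exp(-rT) * N(-d2) - S_0' * N(-d1) = 25.6000 * 0.99958359 * 0.76088471 - 23.53542992 * 0.71879768 = 2.5533


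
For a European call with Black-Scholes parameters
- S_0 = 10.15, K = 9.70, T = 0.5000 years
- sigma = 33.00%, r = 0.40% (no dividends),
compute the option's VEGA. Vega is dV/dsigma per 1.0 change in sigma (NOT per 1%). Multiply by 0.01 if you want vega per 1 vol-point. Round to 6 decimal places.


Answer: Vega = 2.720717

Derivation:
d1 = 0.3195814951; d2 = 0.0862362574
phi(d1) = 0.3790812567; exp(-qT) = 1.0000000000; exp(-rT) = 0.9980019987
Vega = S * exp(-qT) * phi(d1) * sqrt(T) = 10.1500 * 1.0000000000 * 0.3790812567 * 0.7071067812 = 2.720717


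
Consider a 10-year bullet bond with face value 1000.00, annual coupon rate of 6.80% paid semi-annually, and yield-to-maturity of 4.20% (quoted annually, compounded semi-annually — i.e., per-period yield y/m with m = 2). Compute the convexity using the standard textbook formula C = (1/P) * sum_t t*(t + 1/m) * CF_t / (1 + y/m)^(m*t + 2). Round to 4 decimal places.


Answer: Convexity = 70.0755

Derivation:
Coupon per period c = face * coupon_rate / m = 34.000000
Periods per year m = 2; per-period yield y/m = 0.021000
Number of cashflows N = 20
Cashflows (t years, CF_t, discount factor 1/(1+y/m)^(m*t), PV):
  t = 0.5000: CF_t = 34.000000, DF = 0.979432, PV = 33.300686
  t = 1.0000: CF_t = 34.000000, DF = 0.959287, PV = 32.615755
  t = 1.5000: CF_t = 34.000000, DF = 0.939556, PV = 31.944912
  t = 2.0000: CF_t = 34.000000, DF = 0.920231, PV = 31.287866
  t = 2.5000: CF_t = 34.000000, DF = 0.901304, PV = 30.644335
  t = 3.0000: CF_t = 34.000000, DF = 0.882766, PV = 30.014041
  t = 3.5000: CF_t = 34.000000, DF = 0.864609, PV = 29.396710
  t = 4.0000: CF_t = 34.000000, DF = 0.846826, PV = 28.792076
  t = 4.5000: CF_t = 34.000000, DF = 0.829408, PV = 28.199879
  t = 5.0000: CF_t = 34.000000, DF = 0.812349, PV = 27.619861
  t = 5.5000: CF_t = 34.000000, DF = 0.795640, PV = 27.051774
  t = 6.0000: CF_t = 34.000000, DF = 0.779276, PV = 26.495371
  t = 6.5000: CF_t = 34.000000, DF = 0.763247, PV = 25.950413
  t = 7.0000: CF_t = 34.000000, DF = 0.747549, PV = 25.416663
  t = 7.5000: CF_t = 34.000000, DF = 0.732173, PV = 24.893891
  t = 8.0000: CF_t = 34.000000, DF = 0.717114, PV = 24.381872
  t = 8.5000: CF_t = 34.000000, DF = 0.702364, PV = 23.880384
  t = 9.0000: CF_t = 34.000000, DF = 0.687918, PV = 23.389210
  t = 9.5000: CF_t = 34.000000, DF = 0.673769, PV = 22.908139
  t = 10.0000: CF_t = 1034.000000, DF = 0.659911, PV = 682.347645
Price P = sum_t PV_t = 1210.531483
Convexity numerator sum_t t*(t + 1/m) * CF_t / (1+y/m)^(m*t + 2):
  t = 0.5000: term = 15.972456
  t = 1.0000: term = 46.931800
  t = 1.5000: term = 91.933006
  t = 2.0000: term = 150.070203
  t = 2.5000: term = 220.475322
  t = 3.0000: term = 302.316798
  t = 3.5000: term = 394.798300
  t = 4.0000: term = 497.157507
  t = 4.5000: term = 608.664920
  t = 5.0000: term = 728.622714
  t = 5.5000: term = 856.363621
  t = 6.0000: term = 991.249851
  t = 6.5000: term = 1132.672046
  t = 7.0000: term = 1280.048270
  t = 7.5000: term = 1432.823025
  t = 8.0000: term = 1590.466303
  t = 8.5000: term = 1752.472665
  t = 9.0000: term = 1918.360352
  t = 9.5000: term = 2087.670423
  t = 10.0000: term = 68729.551820
Convexity = (1/P) * sum = 84828.621401 / 1210.531483 = 70.075519


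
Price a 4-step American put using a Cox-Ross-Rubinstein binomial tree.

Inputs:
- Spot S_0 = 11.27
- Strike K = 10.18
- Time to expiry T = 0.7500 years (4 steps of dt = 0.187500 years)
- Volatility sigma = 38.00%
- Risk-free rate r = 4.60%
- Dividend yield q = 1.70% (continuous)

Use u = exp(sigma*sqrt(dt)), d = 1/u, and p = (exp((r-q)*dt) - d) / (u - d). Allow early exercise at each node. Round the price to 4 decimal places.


dt = T/N = 0.187500
u = exp(sigma*sqrt(dt)) = 1.178856; d = 1/u = 0.848280
p = (exp((r-q)*dt) - d) / (u - d) = 0.475450
Discount per step: exp(-r*dt) = 0.991412
Stock lattice S(k, i) with i counting down-moves:
  k=0: S(0,0) = 11.2700
  k=1: S(1,0) = 13.2857; S(1,1) = 9.5601
  k=2: S(2,0) = 15.6619; S(2,1) = 11.2700; S(2,2) = 8.1096
  k=3: S(3,0) = 18.4632; S(3,1) = 13.2857; S(3,2) = 9.5601; S(3,3) = 6.8793
  k=4: S(4,0) = 21.7654; S(4,1) = 15.6619; S(4,2) = 11.2700; S(4,3) = 8.1096; S(4,4) = 5.8355
Terminal payoffs V(N, i) = max(K - S_T, 0):
  V(4,0) = 0.000000; V(4,1) = 0.000000; V(4,2) = 0.000000; V(4,3) = 2.070350; V(4,4) = 4.344470
Backward induction: V(k, i) = exp(-r*dt) * [p * V(k+1, i) + (1-p) * V(k+1, i+1)]; then take max(V_cont, immediate exercise) for American.
  V(3,0) = exp(-r*dt) * [p*0.000000 + (1-p)*0.000000] = 0.000000; exercise = 0.000000; V(3,0) = max -> 0.000000
  V(3,1) = exp(-r*dt) * [p*0.000000 + (1-p)*0.000000] = 0.000000; exercise = 0.000000; V(3,1) = max -> 0.000000
  V(3,2) = exp(-r*dt) * [p*0.000000 + (1-p)*2.070350] = 1.076676; exercise = 0.619887; V(3,2) = max -> 1.076676
  V(3,3) = exp(-r*dt) * [p*2.070350 + (1-p)*4.344470] = 3.235216; exercise = 3.300749; V(3,3) = max -> 3.300749
  V(2,0) = exp(-r*dt) * [p*0.000000 + (1-p)*0.000000] = 0.000000; exercise = 0.000000; V(2,0) = max -> 0.000000
  V(2,1) = exp(-r*dt) * [p*0.000000 + (1-p)*1.076676] = 0.559921; exercise = 0.000000; V(2,1) = max -> 0.559921
  V(2,2) = exp(-r*dt) * [p*1.076676 + (1-p)*3.300749] = 2.224049; exercise = 2.070350; V(2,2) = max -> 2.224049
  V(1,0) = exp(-r*dt) * [p*0.000000 + (1-p)*0.559921] = 0.291184; exercise = 0.000000; V(1,0) = max -> 0.291184
  V(1,1) = exp(-r*dt) * [p*0.559921 + (1-p)*2.224049] = 1.420535; exercise = 0.619887; V(1,1) = max -> 1.420535
  V(0,0) = exp(-r*dt) * [p*0.291184 + (1-p)*1.420535] = 0.875997; exercise = 0.000000; V(0,0) = max -> 0.875997

Answer: Price = V(0,0) = 0.8760


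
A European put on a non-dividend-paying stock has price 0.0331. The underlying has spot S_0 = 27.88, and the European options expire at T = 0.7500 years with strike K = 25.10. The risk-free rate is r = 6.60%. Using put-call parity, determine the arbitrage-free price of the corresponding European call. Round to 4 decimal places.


Put-call parity: C - P = S_0 * exp(-qT) - K * exp(-rT).
S_0 * exp(-qT) = 27.8800 * 1.00000000 = 27.88000000
K * exp(-rT) = 25.1000 * 0.95170516 = 23.88779947
C = P + S*exp(-qT) - K*exp(-rT)
C = 0.0331 + 27.88000000 - 23.88779947 = 4.0253

Answer: Call price = 4.0253


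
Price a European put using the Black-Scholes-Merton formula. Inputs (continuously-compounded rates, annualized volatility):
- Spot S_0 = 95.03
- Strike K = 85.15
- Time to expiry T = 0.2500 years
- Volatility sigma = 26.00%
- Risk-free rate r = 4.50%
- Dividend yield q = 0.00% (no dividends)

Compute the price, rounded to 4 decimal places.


d1 = (ln(S/K) + (r - q + 0.5*sigma^2) * T) / (sigma * sqrt(T)) = 0.99598634
d2 = d1 - sigma * sqrt(T) = 0.86598634
exp(-rT) = 0.98881304; exp(-qT) = 1.00000000
P = K * exp(-rT) * N(-d2) - S_0 * exp(-qT) * N(-d1)
N(-d1) = 0.15962839; N(-d2) = 0.19324883
P = 85.1500 * 0.98881304 * 0.19324883 - 95.0300 * 1.00000000 * 0.15962839 = 1.1016

Answer: Price = 1.1016


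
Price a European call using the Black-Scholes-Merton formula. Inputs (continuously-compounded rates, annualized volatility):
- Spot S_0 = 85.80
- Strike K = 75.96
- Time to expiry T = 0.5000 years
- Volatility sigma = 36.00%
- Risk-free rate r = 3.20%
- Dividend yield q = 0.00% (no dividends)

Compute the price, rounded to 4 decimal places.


d1 = (ln(S/K) + (r - q + 0.5*sigma^2) * T) / (sigma * sqrt(T)) = 0.66865636
d2 = d1 - sigma * sqrt(T) = 0.41409792
exp(-rT) = 0.98412732; exp(-qT) = 1.00000000
C = S_0 * exp(-qT) * N(d1) - K * exp(-rT) * N(d2)
N(d1) = 0.74814264; N(d2) = 0.66059880
C = 85.8000 * 1.00000000 * 0.74814264 - 75.9600 * 0.98412732 * 0.66059880 = 14.8080

Answer: Price = 14.8080


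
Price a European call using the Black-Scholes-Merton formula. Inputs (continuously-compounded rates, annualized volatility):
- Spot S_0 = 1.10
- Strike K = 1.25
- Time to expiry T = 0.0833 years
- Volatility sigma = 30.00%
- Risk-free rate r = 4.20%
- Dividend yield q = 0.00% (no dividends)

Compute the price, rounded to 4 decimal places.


d1 = (ln(S/K) + (r - q + 0.5*sigma^2) * T) / (sigma * sqrt(T)) = -1.39268889
d2 = d1 - sigma * sqrt(T) = -1.47927411
exp(-rT) = 0.99650751; exp(-qT) = 1.00000000
C = S_0 * exp(-qT) * N(d1) - K * exp(-rT) * N(d2)
N(d1) = 0.08185694; N(d2) = 0.06953353
C = 1.1000 * 1.00000000 * 0.08185694 - 1.2500 * 0.99650751 * 0.06953353 = 0.0034

Answer: Price = 0.0034


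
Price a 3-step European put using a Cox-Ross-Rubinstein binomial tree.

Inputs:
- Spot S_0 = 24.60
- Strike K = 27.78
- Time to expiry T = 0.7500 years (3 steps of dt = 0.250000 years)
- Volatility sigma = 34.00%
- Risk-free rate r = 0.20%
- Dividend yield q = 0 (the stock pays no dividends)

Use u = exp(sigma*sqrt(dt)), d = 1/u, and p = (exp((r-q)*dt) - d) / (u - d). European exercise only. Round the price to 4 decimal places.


dt = T/N = 0.250000
u = exp(sigma*sqrt(dt)) = 1.185305; d = 1/u = 0.843665
p = (exp((r-q)*dt) - d) / (u - d) = 0.459066
Discount per step: exp(-r*dt) = 0.999500
Stock lattice S(k, i) with i counting down-moves:
  k=0: S(0,0) = 24.6000
  k=1: S(1,0) = 29.1585; S(1,1) = 20.7542
  k=2: S(2,0) = 34.5617; S(2,1) = 24.6000; S(2,2) = 17.5095
  k=3: S(3,0) = 40.9662; S(3,1) = 29.1585; S(3,2) = 20.7542; S(3,3) = 14.7722
Terminal payoffs V(N, i) = max(K - S_T, 0):
  V(3,0) = 0.000000; V(3,1) = 0.000000; V(3,2) = 7.025846; V(3,3) = 13.007809
Backward induction: V(k, i) = exp(-r*dt) * [p * V(k+1, i) + (1-p) * V(k+1, i+1)].
  V(2,0) = exp(-r*dt) * [p*0.000000 + (1-p)*0.000000] = 0.000000
  V(2,1) = exp(-r*dt) * [p*0.000000 + (1-p)*7.025846] = 3.798619
  V(2,2) = exp(-r*dt) * [p*7.025846 + (1-p)*13.007809] = 10.256564
  V(1,0) = exp(-r*dt) * [p*0.000000 + (1-p)*3.798619] = 2.053775
  V(1,1) = exp(-r*dt) * [p*3.798619 + (1-p)*10.256564] = 7.288296
  V(0,0) = exp(-r*dt) * [p*2.053775 + (1-p)*7.288296] = 4.882864

Answer: Price = V(0,0) = 4.8829


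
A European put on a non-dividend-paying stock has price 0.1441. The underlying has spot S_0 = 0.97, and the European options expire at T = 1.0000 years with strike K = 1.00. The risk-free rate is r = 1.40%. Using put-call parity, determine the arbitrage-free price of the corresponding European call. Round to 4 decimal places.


Put-call parity: C - P = S_0 * exp(-qT) - K * exp(-rT).
S_0 * exp(-qT) = 0.9700 * 1.00000000 = 0.97000000
K * exp(-rT) = 1.0000 * 0.98609754 = 0.98609754
C = P + S*exp(-qT) - K*exp(-rT)
C = 0.1441 + 0.97000000 - 0.98609754 = 0.1280

Answer: Call price = 0.1280


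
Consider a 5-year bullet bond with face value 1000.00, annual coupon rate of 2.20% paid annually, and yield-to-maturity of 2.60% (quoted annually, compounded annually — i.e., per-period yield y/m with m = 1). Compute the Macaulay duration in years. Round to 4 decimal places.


Coupon per period c = face * coupon_rate / m = 22.000000
Periods per year m = 1; per-period yield y/m = 0.026000
Number of cashflows N = 5
Cashflows (t years, CF_t, discount factor 1/(1+y/m)^(m*t), PV):
  t = 1.0000: CF_t = 22.000000, DF = 0.974659, PV = 21.442495
  t = 2.0000: CF_t = 22.000000, DF = 0.949960, PV = 20.899118
  t = 3.0000: CF_t = 22.000000, DF = 0.925887, PV = 20.369511
  t = 4.0000: CF_t = 22.000000, DF = 0.902424, PV = 19.853324
  t = 5.0000: CF_t = 1022.000000, DF = 0.879555, PV = 898.905612
Price P = sum_t PV_t = 981.470061
Macaulay numerator sum_t t * PV_t:
  t * PV_t at t = 1.0000: 21.442495
  t * PV_t at t = 2.0000: 41.798236
  t * PV_t at t = 3.0000: 61.108532
  t * PV_t at t = 4.0000: 79.413297
  t * PV_t at t = 5.0000: 4494.528061
Macaulay duration D = (sum_t t * PV_t) / P = 4698.290622 / 981.470061 = 4.786993

Answer: Macaulay duration = 4.7870 years


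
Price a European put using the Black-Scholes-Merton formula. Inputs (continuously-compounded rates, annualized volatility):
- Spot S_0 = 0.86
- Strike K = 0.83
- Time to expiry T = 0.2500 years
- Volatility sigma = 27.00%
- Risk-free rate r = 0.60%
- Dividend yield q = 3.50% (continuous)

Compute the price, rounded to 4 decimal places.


Answer: Price = 0.0343

Derivation:
d1 = (ln(S/K) + (r - q + 0.5*sigma^2) * T) / (sigma * sqrt(T)) = 0.27680880
d2 = d1 - sigma * sqrt(T) = 0.14180880
exp(-rT) = 0.99850112; exp(-qT) = 0.99128817
P = K * exp(-rT) * N(-d2) - S_0 * exp(-qT) * N(-d1)
N(-d1) = 0.39096346; N(-d2) = 0.44361552
P = 0.8300 * 0.99850112 * 0.44361552 - 0.8600 * 0.99128817 * 0.39096346 = 0.0343


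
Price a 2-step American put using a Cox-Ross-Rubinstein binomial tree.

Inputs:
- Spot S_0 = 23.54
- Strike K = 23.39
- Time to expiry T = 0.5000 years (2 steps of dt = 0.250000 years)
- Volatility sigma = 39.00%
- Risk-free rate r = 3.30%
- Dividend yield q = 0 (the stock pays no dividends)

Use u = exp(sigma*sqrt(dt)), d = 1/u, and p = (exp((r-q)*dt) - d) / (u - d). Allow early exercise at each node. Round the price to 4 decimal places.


dt = T/N = 0.250000
u = exp(sigma*sqrt(dt)) = 1.215311; d = 1/u = 0.822835
p = (exp((r-q)*dt) - d) / (u - d) = 0.472511
Discount per step: exp(-r*dt) = 0.991784
Stock lattice S(k, i) with i counting down-moves:
  k=0: S(0,0) = 23.5400
  k=1: S(1,0) = 28.6084; S(1,1) = 19.3695
  k=2: S(2,0) = 34.7681; S(2,1) = 23.5400; S(2,2) = 15.9379
Terminal payoffs V(N, i) = max(K - S_T, 0):
  V(2,0) = 0.000000; V(2,1) = 0.000000; V(2,2) = 7.452081
Backward induction: V(k, i) = exp(-r*dt) * [p * V(k+1, i) + (1-p) * V(k+1, i+1)]; then take max(V_cont, immediate exercise) for American.
  V(1,0) = exp(-r*dt) * [p*0.000000 + (1-p)*0.000000] = 0.000000; exercise = 0.000000; V(1,0) = max -> 0.000000
  V(1,1) = exp(-r*dt) * [p*0.000000 + (1-p)*7.452081] = 3.898593; exercise = 4.020472; V(1,1) = max -> 4.020472
  V(0,0) = exp(-r*dt) * [p*0.000000 + (1-p)*4.020472] = 2.103330; exercise = 0.000000; V(0,0) = max -> 2.103330

Answer: Price = V(0,0) = 2.1033


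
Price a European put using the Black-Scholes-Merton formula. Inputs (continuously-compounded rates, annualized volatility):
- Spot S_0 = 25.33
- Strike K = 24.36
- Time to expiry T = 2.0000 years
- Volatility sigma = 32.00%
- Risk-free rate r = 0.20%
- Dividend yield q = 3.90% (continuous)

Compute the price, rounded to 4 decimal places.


Answer: Price = 4.6979

Derivation:
d1 = (ln(S/K) + (r - q + 0.5*sigma^2) * T) / (sigma * sqrt(T)) = 0.14903827
d2 = d1 - sigma * sqrt(T) = -0.30351007
exp(-rT) = 0.99600799; exp(-qT) = 0.92496443
P = K * exp(-rT) * N(-d2) - S_0 * exp(-qT) * N(-d1)
N(-d1) = 0.44076172; N(-d2) = 0.61924941
P = 24.3600 * 0.99600799 * 0.61924941 - 25.3300 * 0.92496443 * 0.44076172 = 4.6979


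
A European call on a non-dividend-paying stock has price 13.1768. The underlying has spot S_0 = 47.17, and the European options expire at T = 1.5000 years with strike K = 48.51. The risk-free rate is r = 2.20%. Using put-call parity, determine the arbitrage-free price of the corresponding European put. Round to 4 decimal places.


Put-call parity: C - P = S_0 * exp(-qT) - K * exp(-rT).
S_0 * exp(-qT) = 47.1700 * 1.00000000 = 47.17000000
K * exp(-rT) = 48.5100 * 0.96753856 = 46.93529553
P = C - S*exp(-qT) + K*exp(-rT)
P = 13.1768 - 47.17000000 + 46.93529553 = 12.9421

Answer: Put price = 12.9421


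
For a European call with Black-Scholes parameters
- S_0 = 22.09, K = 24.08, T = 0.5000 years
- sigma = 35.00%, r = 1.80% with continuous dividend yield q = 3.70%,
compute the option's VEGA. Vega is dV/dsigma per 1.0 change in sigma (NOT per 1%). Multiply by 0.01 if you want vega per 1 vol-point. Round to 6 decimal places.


Answer: Vega = 5.909039

Derivation:
d1 = -0.2631714180; d2 = -0.5106587915
phi(d1) = 0.3853635399; exp(-qT) = 0.9816700746; exp(-rT) = 0.9910403788
Vega = S * exp(-qT) * phi(d1) * sqrt(T) = 22.0900 * 0.9816700746 * 0.3853635399 * 0.7071067812 = 5.909039


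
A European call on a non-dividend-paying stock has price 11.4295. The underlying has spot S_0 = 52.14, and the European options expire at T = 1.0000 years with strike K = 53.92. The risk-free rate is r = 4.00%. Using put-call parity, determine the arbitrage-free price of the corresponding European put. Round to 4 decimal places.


Answer: Put price = 11.0953

Derivation:
Put-call parity: C - P = S_0 * exp(-qT) - K * exp(-rT).
S_0 * exp(-qT) = 52.1400 * 1.00000000 = 52.14000000
K * exp(-rT) = 53.9200 * 0.96078944 = 51.80576656
P = C - S*exp(-qT) + K*exp(-rT)
P = 11.4295 - 52.14000000 + 51.80576656 = 11.0953


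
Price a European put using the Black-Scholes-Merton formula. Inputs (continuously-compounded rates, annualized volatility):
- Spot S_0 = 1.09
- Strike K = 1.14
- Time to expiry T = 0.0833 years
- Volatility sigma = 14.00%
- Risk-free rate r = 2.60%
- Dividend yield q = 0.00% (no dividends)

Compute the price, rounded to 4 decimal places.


Answer: Price = 0.0509

Derivation:
d1 = (ln(S/K) + (r - q + 0.5*sigma^2) * T) / (sigma * sqrt(T)) = -1.03618213
d2 = d1 - sigma * sqrt(T) = -1.07658857
exp(-rT) = 0.99783654; exp(-qT) = 1.00000000
P = K * exp(-rT) * N(-d2) - S_0 * exp(-qT) * N(-d1)
N(-d1) = 0.84994141; N(-d2) = 0.85916794
P = 1.1400 * 0.99783654 * 0.85916794 - 1.0900 * 1.00000000 * 0.84994141 = 0.0509


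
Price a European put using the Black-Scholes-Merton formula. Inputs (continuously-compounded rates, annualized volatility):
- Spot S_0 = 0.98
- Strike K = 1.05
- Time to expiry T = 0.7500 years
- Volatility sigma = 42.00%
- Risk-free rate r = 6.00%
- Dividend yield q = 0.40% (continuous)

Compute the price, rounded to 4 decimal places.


d1 = (ln(S/K) + (r - q + 0.5*sigma^2) * T) / (sigma * sqrt(T)) = 0.10765418
d2 = d1 - sigma * sqrt(T) = -0.25607649
exp(-rT) = 0.95599748; exp(-qT) = 0.99700450
P = K * exp(-rT) * N(-d2) - S_0 * exp(-qT) * N(-d1)
N(-d1) = 0.45713501; N(-d2) = 0.60105411
P = 1.0500 * 0.95599748 * 0.60105411 - 0.9800 * 0.99700450 * 0.45713501 = 0.1567

Answer: Price = 0.1567


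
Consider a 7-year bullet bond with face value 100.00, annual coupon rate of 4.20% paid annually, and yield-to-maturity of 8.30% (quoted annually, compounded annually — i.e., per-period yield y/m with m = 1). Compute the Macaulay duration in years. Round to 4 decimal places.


Coupon per period c = face * coupon_rate / m = 4.200000
Periods per year m = 1; per-period yield y/m = 0.083000
Number of cashflows N = 7
Cashflows (t years, CF_t, discount factor 1/(1+y/m)^(m*t), PV):
  t = 1.0000: CF_t = 4.200000, DF = 0.923361, PV = 3.878116
  t = 2.0000: CF_t = 4.200000, DF = 0.852596, PV = 3.580902
  t = 3.0000: CF_t = 4.200000, DF = 0.787254, PV = 3.306465
  t = 4.0000: CF_t = 4.200000, DF = 0.726919, PV = 3.053061
  t = 5.0000: CF_t = 4.200000, DF = 0.671209, PV = 2.819077
  t = 6.0000: CF_t = 4.200000, DF = 0.619768, PV = 2.603026
  t = 7.0000: CF_t = 104.200000, DF = 0.572270, PV = 59.630510
Price P = sum_t PV_t = 78.871157
Macaulay numerator sum_t t * PV_t:
  t * PV_t at t = 1.0000: 3.878116
  t * PV_t at t = 2.0000: 7.161803
  t * PV_t at t = 3.0000: 9.919395
  t * PV_t at t = 4.0000: 12.212244
  t * PV_t at t = 5.0000: 14.095387
  t * PV_t at t = 6.0000: 15.618158
  t * PV_t at t = 7.0000: 417.413569
Macaulay duration D = (sum_t t * PV_t) / P = 480.298671 / 78.871157 = 6.089662

Answer: Macaulay duration = 6.0897 years


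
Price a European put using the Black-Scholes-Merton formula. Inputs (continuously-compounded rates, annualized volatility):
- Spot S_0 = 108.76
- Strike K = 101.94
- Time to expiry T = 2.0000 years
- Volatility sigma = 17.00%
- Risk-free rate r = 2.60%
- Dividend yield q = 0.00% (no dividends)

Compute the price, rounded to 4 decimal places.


Answer: Price = 4.9705

Derivation:
d1 = (ln(S/K) + (r - q + 0.5*sigma^2) * T) / (sigma * sqrt(T)) = 0.60586246
d2 = d1 - sigma * sqrt(T) = 0.36544616
exp(-rT) = 0.94932887; exp(-qT) = 1.00000000
P = K * exp(-rT) * N(-d2) - S_0 * exp(-qT) * N(-d1)
N(-d1) = 0.27230304; N(-d2) = 0.35738920
P = 101.9400 * 0.94932887 * 0.35738920 - 108.7600 * 1.00000000 * 0.27230304 = 4.9705


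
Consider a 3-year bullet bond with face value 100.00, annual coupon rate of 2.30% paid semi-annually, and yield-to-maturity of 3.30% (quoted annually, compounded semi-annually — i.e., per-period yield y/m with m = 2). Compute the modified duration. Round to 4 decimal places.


Answer: Modified duration = 2.8672

Derivation:
Coupon per period c = face * coupon_rate / m = 1.150000
Periods per year m = 2; per-period yield y/m = 0.016500
Number of cashflows N = 6
Cashflows (t years, CF_t, discount factor 1/(1+y/m)^(m*t), PV):
  t = 0.5000: CF_t = 1.150000, DF = 0.983768, PV = 1.131333
  t = 1.0000: CF_t = 1.150000, DF = 0.967799, PV = 1.112969
  t = 1.5000: CF_t = 1.150000, DF = 0.952090, PV = 1.094903
  t = 2.0000: CF_t = 1.150000, DF = 0.936635, PV = 1.077130
  t = 2.5000: CF_t = 1.150000, DF = 0.921432, PV = 1.059646
  t = 3.0000: CF_t = 101.150000, DF = 0.906475, PV = 91.689919
Price P = sum_t PV_t = 97.165901
First compute Macaulay numerator sum_t t * PV_t:
  t * PV_t at t = 0.5000: 0.565667
  t * PV_t at t = 1.0000: 1.112969
  t * PV_t at t = 1.5000: 1.642355
  t * PV_t at t = 2.0000: 2.154261
  t * PV_t at t = 2.5000: 2.649116
  t * PV_t at t = 3.0000: 275.069757
Macaulay duration D = 283.194124 / 97.165901 = 2.914542
Modified duration = D / (1 + y/m) = 2.914542 / (1 + 0.016500) = 2.867233


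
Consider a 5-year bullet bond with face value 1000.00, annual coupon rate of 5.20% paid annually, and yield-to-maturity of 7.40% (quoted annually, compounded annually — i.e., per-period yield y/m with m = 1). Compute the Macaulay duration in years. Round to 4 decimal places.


Coupon per period c = face * coupon_rate / m = 52.000000
Periods per year m = 1; per-period yield y/m = 0.074000
Number of cashflows N = 5
Cashflows (t years, CF_t, discount factor 1/(1+y/m)^(m*t), PV):
  t = 1.0000: CF_t = 52.000000, DF = 0.931099, PV = 48.417132
  t = 2.0000: CF_t = 52.000000, DF = 0.866945, PV = 45.081129
  t = 3.0000: CF_t = 52.000000, DF = 0.807211, PV = 41.974980
  t = 4.0000: CF_t = 52.000000, DF = 0.751593, PV = 39.082849
  t = 5.0000: CF_t = 1052.000000, DF = 0.699808, PV = 736.197491
Price P = sum_t PV_t = 910.753581
Macaulay numerator sum_t t * PV_t:
  t * PV_t at t = 1.0000: 48.417132
  t * PV_t at t = 2.0000: 90.162257
  t * PV_t at t = 3.0000: 125.924940
  t * PV_t at t = 4.0000: 156.331397
  t * PV_t at t = 5.0000: 3680.987455
Macaulay duration D = (sum_t t * PV_t) / P = 4101.823182 / 910.753581 = 4.503768

Answer: Macaulay duration = 4.5038 years


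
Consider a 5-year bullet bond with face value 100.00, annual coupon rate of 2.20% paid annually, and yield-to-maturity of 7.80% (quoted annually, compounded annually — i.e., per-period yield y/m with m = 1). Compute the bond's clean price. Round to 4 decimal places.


Answer: Price = 77.5225

Derivation:
Coupon per period c = face * coupon_rate / m = 2.200000
Periods per year m = 1; per-period yield y/m = 0.078000
Number of cashflows N = 5
Cashflows (t years, CF_t, discount factor 1/(1+y/m)^(m*t), PV):
  t = 1.0000: CF_t = 2.200000, DF = 0.927644, PV = 2.040816
  t = 2.0000: CF_t = 2.200000, DF = 0.860523, PV = 1.893151
  t = 3.0000: CF_t = 2.200000, DF = 0.798259, PV = 1.756169
  t = 4.0000: CF_t = 2.200000, DF = 0.740500, PV = 1.629100
  t = 5.0000: CF_t = 102.200000, DF = 0.686920, PV = 70.203230
Price P = sum_t PV_t = 77.522465


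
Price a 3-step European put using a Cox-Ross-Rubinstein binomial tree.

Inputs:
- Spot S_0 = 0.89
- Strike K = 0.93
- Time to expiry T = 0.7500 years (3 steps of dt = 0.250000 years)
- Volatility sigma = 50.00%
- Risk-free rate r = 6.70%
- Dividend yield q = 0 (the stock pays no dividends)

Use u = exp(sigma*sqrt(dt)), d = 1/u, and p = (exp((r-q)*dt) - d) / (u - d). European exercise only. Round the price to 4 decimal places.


Answer: Price = V(0,0) = 0.1607

Derivation:
dt = T/N = 0.250000
u = exp(sigma*sqrt(dt)) = 1.284025; d = 1/u = 0.778801
p = (exp((r-q)*dt) - d) / (u - d) = 0.471256
Discount per step: exp(-r*dt) = 0.983390
Stock lattice S(k, i) with i counting down-moves:
  k=0: S(0,0) = 0.8900
  k=1: S(1,0) = 1.1428; S(1,1) = 0.6931
  k=2: S(2,0) = 1.4674; S(2,1) = 0.8900; S(2,2) = 0.5398
  k=3: S(3,0) = 1.8841; S(3,1) = 1.1428; S(3,2) = 0.6931; S(3,3) = 0.4204
Terminal payoffs V(N, i) = max(K - S_T, 0):
  V(3,0) = 0.000000; V(3,1) = 0.000000; V(3,2) = 0.236867; V(3,3) = 0.509594
Backward induction: V(k, i) = exp(-r*dt) * [p * V(k+1, i) + (1-p) * V(k+1, i+1)].
  V(2,0) = exp(-r*dt) * [p*0.000000 + (1-p)*0.000000] = 0.000000
  V(2,1) = exp(-r*dt) * [p*0.000000 + (1-p)*0.236867] = 0.123162
  V(2,2) = exp(-r*dt) * [p*0.236867 + (1-p)*0.509594] = 0.374740
  V(1,0) = exp(-r*dt) * [p*0.000000 + (1-p)*0.123162] = 0.064039
  V(1,1) = exp(-r*dt) * [p*0.123162 + (1-p)*0.374740] = 0.251927
  V(0,0) = exp(-r*dt) * [p*0.064039 + (1-p)*0.251927] = 0.160670


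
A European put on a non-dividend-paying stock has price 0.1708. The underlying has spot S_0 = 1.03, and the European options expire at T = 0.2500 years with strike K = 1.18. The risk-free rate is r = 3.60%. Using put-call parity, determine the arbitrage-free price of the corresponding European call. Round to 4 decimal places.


Put-call parity: C - P = S_0 * exp(-qT) - K * exp(-rT).
S_0 * exp(-qT) = 1.0300 * 1.00000000 = 1.03000000
K * exp(-rT) = 1.1800 * 0.99104038 = 1.16942765
C = P + S*exp(-qT) - K*exp(-rT)
C = 0.1708 + 1.03000000 - 1.16942765 = 0.0314

Answer: Call price = 0.0314


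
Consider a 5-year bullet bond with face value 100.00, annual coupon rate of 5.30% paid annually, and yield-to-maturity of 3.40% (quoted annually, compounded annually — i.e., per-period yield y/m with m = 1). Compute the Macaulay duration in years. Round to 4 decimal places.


Coupon per period c = face * coupon_rate / m = 5.300000
Periods per year m = 1; per-period yield y/m = 0.034000
Number of cashflows N = 5
Cashflows (t years, CF_t, discount factor 1/(1+y/m)^(m*t), PV):
  t = 1.0000: CF_t = 5.300000, DF = 0.967118, PV = 5.125725
  t = 2.0000: CF_t = 5.300000, DF = 0.935317, PV = 4.957181
  t = 3.0000: CF_t = 5.300000, DF = 0.904562, PV = 4.794179
  t = 4.0000: CF_t = 5.300000, DF = 0.874818, PV = 4.636537
  t = 5.0000: CF_t = 105.300000, DF = 0.846052, PV = 89.089327
Price P = sum_t PV_t = 108.602949
Macaulay numerator sum_t t * PV_t:
  t * PV_t at t = 1.0000: 5.125725
  t * PV_t at t = 2.0000: 9.914362
  t * PV_t at t = 3.0000: 14.382537
  t * PV_t at t = 4.0000: 18.546147
  t * PV_t at t = 5.0000: 445.446634
Macaulay duration D = (sum_t t * PV_t) / P = 493.415406 / 108.602949 = 4.543297

Answer: Macaulay duration = 4.5433 years


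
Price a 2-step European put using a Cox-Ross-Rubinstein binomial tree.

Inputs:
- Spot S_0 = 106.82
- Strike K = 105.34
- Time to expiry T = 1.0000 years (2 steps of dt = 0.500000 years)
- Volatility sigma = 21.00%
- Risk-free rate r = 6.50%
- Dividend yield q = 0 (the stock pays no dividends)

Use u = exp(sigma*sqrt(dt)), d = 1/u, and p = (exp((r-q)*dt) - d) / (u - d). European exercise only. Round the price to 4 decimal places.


Answer: Price = V(0,0) = 4.4206

Derivation:
dt = T/N = 0.500000
u = exp(sigma*sqrt(dt)) = 1.160084; d = 1/u = 0.862007
p = (exp((r-q)*dt) - d) / (u - d) = 0.573768
Discount per step: exp(-r*dt) = 0.968022
Stock lattice S(k, i) with i counting down-moves:
  k=0: S(0,0) = 106.8200
  k=1: S(1,0) = 123.9202; S(1,1) = 92.0795
  k=2: S(2,0) = 143.7578; S(2,1) = 106.8200; S(2,2) = 79.3732
Terminal payoffs V(N, i) = max(K - S_T, 0):
  V(2,0) = 0.000000; V(2,1) = 0.000000; V(2,2) = 25.966836
Backward induction: V(k, i) = exp(-r*dt) * [p * V(k+1, i) + (1-p) * V(k+1, i+1)].
  V(1,0) = exp(-r*dt) * [p*0.000000 + (1-p)*0.000000] = 0.000000
  V(1,1) = exp(-r*dt) * [p*0.000000 + (1-p)*25.966836] = 10.713969
  V(0,0) = exp(-r*dt) * [p*0.000000 + (1-p)*10.713969] = 4.420605


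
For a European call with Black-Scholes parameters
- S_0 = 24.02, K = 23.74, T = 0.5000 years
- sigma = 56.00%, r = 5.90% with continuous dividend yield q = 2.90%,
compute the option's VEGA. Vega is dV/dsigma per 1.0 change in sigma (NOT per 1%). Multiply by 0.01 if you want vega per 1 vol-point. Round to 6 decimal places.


d1 = 0.2654817951; d2 = -0.1304980023
phi(d1) = 0.3851282725; exp(-qT) = 0.9856046187; exp(-rT) = 0.9709308776
Vega = S * exp(-qT) * phi(d1) * sqrt(T) = 24.0200 * 0.9856046187 * 0.3851282725 * 0.7071067812 = 6.447126

Answer: Vega = 6.447126


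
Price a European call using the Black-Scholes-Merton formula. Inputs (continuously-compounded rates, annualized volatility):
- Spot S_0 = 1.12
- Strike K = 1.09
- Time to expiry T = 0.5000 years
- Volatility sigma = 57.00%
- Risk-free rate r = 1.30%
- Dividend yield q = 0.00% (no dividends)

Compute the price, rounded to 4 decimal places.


d1 = (ln(S/K) + (r - q + 0.5*sigma^2) * T) / (sigma * sqrt(T)) = 0.28501611
d2 = d1 - sigma * sqrt(T) = -0.11803476
exp(-rT) = 0.99352108; exp(-qT) = 1.00000000
C = S_0 * exp(-qT) * N(d1) - K * exp(-rT) * N(d2)
N(d1) = 0.61218410; N(d2) = 0.45302006
C = 1.1200 * 1.00000000 * 0.61218410 - 1.0900 * 0.99352108 * 0.45302006 = 0.1951

Answer: Price = 0.1951


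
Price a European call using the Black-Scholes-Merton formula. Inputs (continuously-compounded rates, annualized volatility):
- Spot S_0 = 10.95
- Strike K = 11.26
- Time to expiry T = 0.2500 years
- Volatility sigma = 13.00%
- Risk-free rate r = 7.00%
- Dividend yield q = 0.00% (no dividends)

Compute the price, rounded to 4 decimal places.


Answer: Price = 0.2317

Derivation:
d1 = (ln(S/K) + (r - q + 0.5*sigma^2) * T) / (sigma * sqrt(T)) = -0.12776410
d2 = d1 - sigma * sqrt(T) = -0.19276410
exp(-rT) = 0.98265224; exp(-qT) = 1.00000000
C = S_0 * exp(-qT) * N(d1) - K * exp(-rT) * N(d2)
N(d1) = 0.44916783; N(d2) = 0.42357186
C = 10.9500 * 1.00000000 * 0.44916783 - 11.2600 * 0.98265224 * 0.42357186 = 0.2317


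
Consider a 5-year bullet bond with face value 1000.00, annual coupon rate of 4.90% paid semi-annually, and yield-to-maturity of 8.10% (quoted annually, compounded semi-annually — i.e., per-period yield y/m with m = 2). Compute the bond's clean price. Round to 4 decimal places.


Coupon per period c = face * coupon_rate / m = 24.500000
Periods per year m = 2; per-period yield y/m = 0.040500
Number of cashflows N = 10
Cashflows (t years, CF_t, discount factor 1/(1+y/m)^(m*t), PV):
  t = 0.5000: CF_t = 24.500000, DF = 0.961076, PV = 23.546372
  t = 1.0000: CF_t = 24.500000, DF = 0.923668, PV = 22.629863
  t = 1.5000: CF_t = 24.500000, DF = 0.887715, PV = 21.749027
  t = 2.0000: CF_t = 24.500000, DF = 0.853162, PV = 20.902477
  t = 2.5000: CF_t = 24.500000, DF = 0.819954, PV = 20.088877
  t = 3.0000: CF_t = 24.500000, DF = 0.788039, PV = 19.306946
  t = 3.5000: CF_t = 24.500000, DF = 0.757365, PV = 18.555450
  t = 4.0000: CF_t = 24.500000, DF = 0.727886, PV = 17.833205
  t = 4.5000: CF_t = 24.500000, DF = 0.699554, PV = 17.139073
  t = 5.0000: CF_t = 1024.500000, DF = 0.672325, PV = 688.796794
Price P = sum_t PV_t = 870.548083

Answer: Price = 870.5481


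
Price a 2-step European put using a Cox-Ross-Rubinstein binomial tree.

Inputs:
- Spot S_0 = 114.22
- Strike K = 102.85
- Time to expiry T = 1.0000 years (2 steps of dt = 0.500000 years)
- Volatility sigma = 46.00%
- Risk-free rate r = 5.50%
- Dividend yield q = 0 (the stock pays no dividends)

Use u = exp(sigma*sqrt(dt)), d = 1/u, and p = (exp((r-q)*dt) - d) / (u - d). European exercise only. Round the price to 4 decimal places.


dt = T/N = 0.500000
u = exp(sigma*sqrt(dt)) = 1.384403; d = 1/u = 0.722333
p = (exp((r-q)*dt) - d) / (u - d) = 0.461505
Discount per step: exp(-r*dt) = 0.972875
Stock lattice S(k, i) with i counting down-moves:
  k=0: S(0,0) = 114.2200
  k=1: S(1,0) = 158.1265; S(1,1) = 82.5049
  k=2: S(2,0) = 218.9109; S(2,1) = 114.2200; S(2,2) = 59.5960
Terminal payoffs V(N, i) = max(K - S_T, 0):
  V(2,0) = 0.000000; V(2,1) = 0.000000; V(2,2) = 43.254017
Backward induction: V(k, i) = exp(-r*dt) * [p * V(k+1, i) + (1-p) * V(k+1, i+1)].
  V(1,0) = exp(-r*dt) * [p*0.000000 + (1-p)*0.000000] = 0.000000
  V(1,1) = exp(-r*dt) * [p*0.000000 + (1-p)*43.254017] = 22.660270
  V(0,0) = exp(-r*dt) * [p*0.000000 + (1-p)*22.660270] = 11.871448

Answer: Price = V(0,0) = 11.8714
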